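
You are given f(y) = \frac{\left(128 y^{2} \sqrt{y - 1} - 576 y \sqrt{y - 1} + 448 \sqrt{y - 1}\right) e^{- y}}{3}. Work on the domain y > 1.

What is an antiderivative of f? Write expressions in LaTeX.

An antiderivative is F(y) = - \frac{4 \left(4 y - 4\right)^{\frac{5}{2}} e^{- y}}{3}.

f has the shape u'v + uv' for u = - \frac{4 \left(4 y - 4\right)^{\frac{5}{2}}}{3} and v = e^{- y} — it is the derivative of the product u*v.
Check: d/dy[- \frac{4 \left(4 y - 4\right)^{\frac{5}{2}} e^{- y}}{3}] = \frac{\left(128 y^{2} \sqrt{y - 1} - 576 y \sqrt{y - 1} + 448 \sqrt{y - 1}\right) e^{- y}}{3} = f(y).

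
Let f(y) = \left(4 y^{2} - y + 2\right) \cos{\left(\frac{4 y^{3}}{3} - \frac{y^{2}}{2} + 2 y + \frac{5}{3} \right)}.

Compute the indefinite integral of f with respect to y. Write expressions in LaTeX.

F(y) = \sin{\left(\frac{4 y^{3}}{3} - \frac{y^{2}}{2} + 2 y + \frac{5}{3} \right)} + C

f matches the chain-rule pattern g'(h)*h' with inner function h(y) = \frac{4 y^{3}}{3} - \frac{y^{2}}{2} + 2 y + \frac{5}{3}; substituting u = h(y) collapses the integral.
Check: d/dy[\sin{\left(\frac{4 y^{3}}{3} - \frac{y^{2}}{2} + 2 y + \frac{5}{3} \right)}] = 4 y^{2} \cos{\left(\frac{4 y^{3}}{3} - \frac{y^{2}}{2} + 2 y + \frac{5}{3} \right)} - y \cos{\left(\frac{4 y^{3}}{3} - \frac{y^{2}}{2} + 2 y + \frac{5}{3} \right)} + 2 \cos{\left(\frac{4 y^{3}}{3} - \frac{y^{2}}{2} + 2 y + \frac{5}{3} \right)}, which equals f(y).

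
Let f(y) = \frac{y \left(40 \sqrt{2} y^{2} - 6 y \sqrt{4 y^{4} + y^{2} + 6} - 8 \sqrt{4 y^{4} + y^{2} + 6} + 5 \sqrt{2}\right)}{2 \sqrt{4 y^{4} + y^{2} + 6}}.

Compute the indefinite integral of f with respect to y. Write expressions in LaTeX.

F(y) = - \frac{2 y^{3} + 4 y^{2} - 5 \sqrt{2} \sqrt{4 y^{4} + y^{2} + 6} + 8}{2} + C

Check any antiderivative F(y) by computing F'(y) and comparing it with f(y).
Check: d/dy[- \frac{2 y^{3} + 4 y^{2} - 5 \sqrt{2} \sqrt{4 y^{4} + y^{2} + 6} + 8}{2}] = \frac{40 \sqrt{2} y^{3} - 6 y^{2} \sqrt{4 y^{4} + y^{2} + 6} - 8 y \sqrt{4 y^{4} + y^{2} + 6} + 5 \sqrt{2} y}{2 \sqrt{4 y^{4} + y^{2} + 6}}, which equals f(y).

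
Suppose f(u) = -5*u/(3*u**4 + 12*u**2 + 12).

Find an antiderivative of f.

An antiderivative is F(u) = 5/(6*(u**2 + 2)).

The substitution w = 6*u**2 + 12 works: f is exactly (dF/dw)*(dw/du) for that inner function.
Check: d/du[5/(6*(u**2 + 2))] = -5*u/(3*u**4 + 12*u**2 + 12) = f(u).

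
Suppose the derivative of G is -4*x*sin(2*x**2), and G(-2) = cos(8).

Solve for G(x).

The substitution u = 2*x**2 works: G'(x) is exactly (dG/du)*(du/dx) for that inner function.
A general antiderivative is cos(2*x**2) + C.
The condition gives C = cos(8) - (cos(8)) = 0.
So G(x) = cos(2*x**2).
Check: d/dx[cos(2*x**2)] = -4*x*sin(2*x**2) = G'(x).

G(x) = cos(2*x**2)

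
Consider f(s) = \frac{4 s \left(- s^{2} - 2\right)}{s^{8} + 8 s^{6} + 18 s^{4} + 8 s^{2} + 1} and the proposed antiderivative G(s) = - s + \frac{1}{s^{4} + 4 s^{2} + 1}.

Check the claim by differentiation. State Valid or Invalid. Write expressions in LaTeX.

d/ds[G] = \frac{- s^{8} - 8 s^{6} - 18 s^{4} - 4 s^{3} - 8 s^{2} - 8 s - 1}{s^{8} + 8 s^{6} + 18 s^{4} + 8 s^{2} + 1}
d/ds[G] - f(s) = -1 != 0.

Invalid: d/ds[G] - f = -1, which is not 0.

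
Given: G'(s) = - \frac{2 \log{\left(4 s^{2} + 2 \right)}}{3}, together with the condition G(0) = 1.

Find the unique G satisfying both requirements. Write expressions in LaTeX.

G(s) = \frac{- 2 s \log{\left(4 s^{2} + 2 \right)} + 4 s - 2 \sqrt{2} \operatorname{atan}{\left(\sqrt{2} s \right)} + 3}{3}

Since d/ds undoes antidifferentiation here, G(s) must give back the stated G'(s).
A general antiderivative is - \frac{2 s \log{\left(4 s^{2} + 2 \right)}}{3} + \frac{4 s}{3} - \frac{2 \sqrt{2} \operatorname{atan}{\left(\sqrt{2} s \right)}}{3} + C.
The condition gives C = 1 - (0) = 1.
So G(s) = \frac{- 2 s \log{\left(4 s^{2} + 2 \right)} + 4 s - 2 \sqrt{2} \operatorname{atan}{\left(\sqrt{2} s \right)} + 3}{3}.
Check: d/ds[\frac{- 2 s \log{\left(4 s^{2} + 2 \right)} + 4 s - 2 \sqrt{2} \operatorname{atan}{\left(\sqrt{2} s \right)} + 3}{3}] = - \frac{2 \log{\left(2 s^{2} + 1 \right)}}{3} - \frac{2 \log{\left(2 \right)}}{3}, which equals G'(s).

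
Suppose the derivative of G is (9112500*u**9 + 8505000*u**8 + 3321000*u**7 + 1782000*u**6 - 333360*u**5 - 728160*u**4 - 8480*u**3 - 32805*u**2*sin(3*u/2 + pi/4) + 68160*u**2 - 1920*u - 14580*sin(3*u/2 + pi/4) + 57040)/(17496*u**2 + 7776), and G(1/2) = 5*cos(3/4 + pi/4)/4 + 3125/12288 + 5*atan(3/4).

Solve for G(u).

G(u) = 3125*u**8/48 + 625*u**7/9 - 125*u**6/18 - 1850*u**5/81 - 65*u**4/486 + 740*u**3/243 - 10*u**2/81 - 40*u/243 + 5*cos(3*u/2 + pi/4)/4 + 5*atan(3*u/2) + 5/243

Any candidate G(u) must reproduce the stated G'(u) exactly.
A general antiderivative is 5*(5*u**2/2 + 2*u/3 - 1/3)**4/3 + 5*cos(3*u/2 + pi/4)/4 + 5*atan(3*u/2) + C.
The condition gives C = 5*cos(3/4 + pi/4)/4 + 3125/12288 + 5*atan(3/4) - (5*cos(3/4 + pi/4)/4 + 3125/12288 + 5*atan(3/4)) = 0.
So G(u) = 3125*u**8/48 + 625*u**7/9 - 125*u**6/18 - 1850*u**5/81 - 65*u**4/486 + 740*u**3/243 - 10*u**2/81 - 40*u/243 + 5*cos(3*u/2 + pi/4)/4 + 5*atan(3*u/2) + 5/243.
Check: d/du[3125*u**8/48 + 625*u**7/9 - 125*u**6/18 - 1850*u**5/81 - 65*u**4/486 + 740*u**3/243 - 10*u**2/81 - 40*u/243 + 5*cos(3*u/2 + pi/4)/4 + 5*atan(3*u/2) + 5/243] = (9112500*u**9 + 8505000*u**8 + 3321000*u**7 + 1782000*u**6 - 333360*u**5 - 728160*u**4 - 8480*u**3 - 32805*u**2*sin(3*u/2 + pi/4) + 68160*u**2 - 1920*u - 14580*sin(3*u/2 + pi/4) + 57040)/(17496*u**2 + 7776) = G'(u).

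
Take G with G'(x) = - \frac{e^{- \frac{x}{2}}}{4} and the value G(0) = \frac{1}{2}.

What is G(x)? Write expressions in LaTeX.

G(x) = \frac{e^{- \frac{x}{2}}}{2}

Any candidate G(x) must reproduce the stated G'(x) exactly.
A general antiderivative is \frac{e^{- \frac{x}{2}}}{2} + C.
The condition gives C = \frac{1}{2} - (\frac{1}{2}) = 0.
So G(x) = \frac{e^{- \frac{x}{2}}}{2}.
Check: d/dx[\frac{e^{- \frac{x}{2}}}{2}] = - \frac{e^{- \frac{x}{2}}}{4} = G'(x).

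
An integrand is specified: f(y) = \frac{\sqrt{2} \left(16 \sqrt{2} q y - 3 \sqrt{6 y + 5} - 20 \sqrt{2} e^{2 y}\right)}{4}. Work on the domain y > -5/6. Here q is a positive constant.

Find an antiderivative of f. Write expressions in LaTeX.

An antiderivative is F(y) = 4 q y^{2} - y \sqrt{3 y + \frac{5}{2}} - \frac{5 \sqrt{3 y + \frac{5}{2}}}{6} - 5 e^{2 y}.

Any candidate F(y) must reproduce f(y) exactly when differentiated.
Check: d/dy[4 q y^{2} - y \sqrt{3 y + \frac{5}{2}} - \frac{5 \sqrt{3 y + \frac{5}{2}}}{6} - 5 e^{2 y}] = \frac{\sqrt{2} \left(16 \sqrt{2} q y \sqrt{6 y + 5} - 18 y - 20 \sqrt{2} \sqrt{6 y + 5} e^{2 y} - 15\right)}{4 \sqrt{6 y + 5}}, which equals f(y).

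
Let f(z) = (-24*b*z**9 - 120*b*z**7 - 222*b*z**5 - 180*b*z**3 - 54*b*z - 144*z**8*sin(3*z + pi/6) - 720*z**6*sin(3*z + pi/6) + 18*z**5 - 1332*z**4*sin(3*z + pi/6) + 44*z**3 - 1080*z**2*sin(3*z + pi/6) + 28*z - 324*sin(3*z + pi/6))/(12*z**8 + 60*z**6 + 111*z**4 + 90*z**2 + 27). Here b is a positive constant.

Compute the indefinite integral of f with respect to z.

An antiderivative F(z) passes only if d/dz[F] lands on f(z) exactly.
Check: d/dz[(-6*b*z**2*(z**2 + 1)*(2*z**2 + 3) - 9*z**2 + 24*(z**2 + 1)*(2*z**2 + 3)*cos(3*z + pi/6) - 11)/(6*(z**2 + 1)*(2*z**2 + 3))] = (-24*b*z**9 - 120*b*z**7 - 222*b*z**5 - 180*b*z**3 - 54*b*z - 144*z**8*sin(3*z + pi/6) - 720*z**6*sin(3*z + pi/6) + 18*z**5 - 1332*z**4*sin(3*z + pi/6) + 44*z**3 - 1080*z**2*sin(3*z + pi/6) + 28*z - 324*sin(3*z + pi/6))/(12*z**8 + 60*z**6 + 111*z**4 + 90*z**2 + 27) = f(z).

F(z) = (-6*b*z**2*(z**2 + 1)*(2*z**2 + 3) - 9*z**2 + 24*(z**2 + 1)*(2*z**2 + 3)*cos(3*z + pi/6) - 11)/(6*(z**2 + 1)*(2*z**2 + 3)) + C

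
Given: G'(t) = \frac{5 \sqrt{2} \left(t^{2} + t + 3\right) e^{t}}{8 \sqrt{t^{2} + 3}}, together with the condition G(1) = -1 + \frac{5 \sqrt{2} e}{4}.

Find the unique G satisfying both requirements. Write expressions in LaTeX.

G(t) = \frac{5 \sqrt{2} \sqrt{t^{2} + 3} e^{t} - 8}{8}

Recognize the product-rule pattern: G'(t) = u'v + uv' with u = \frac{5 \sqrt{\frac{t^{2}}{2} + \frac{3}{2}}}{4}, v = e^{t}, so integration by parts undoes it.
A general antiderivative is \frac{5 \sqrt{\frac{t^{2}}{2} + \frac{3}{2}} e^{t}}{4} + C.
The condition gives C = -1 + \frac{5 \sqrt{2} e}{4} - (\frac{5 \sqrt{2} e}{4}) = -1.
So G(t) = \frac{5 \sqrt{2} \sqrt{t^{2} + 3} e^{t} - 8}{8}.
Check: d/dt[\frac{5 \sqrt{2} \sqrt{t^{2} + 3} e^{t} - 8}{8}] = \frac{5 \sqrt{2} t^{2} e^{t} + 5 \sqrt{2} t e^{t} + 15 \sqrt{2} e^{t}}{8 \sqrt{t^{2} + 3}}, which equals G'(t).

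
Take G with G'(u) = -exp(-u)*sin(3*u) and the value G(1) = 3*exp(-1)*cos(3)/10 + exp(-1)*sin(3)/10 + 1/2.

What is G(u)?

G(u) = (5*exp(u) + sin(3*u) + 3*cos(3*u))*exp(-u)/10

For G(u) to be correct, d/du[G] must agree with the stated G'(u) identically.
A general antiderivative is exp(-u)*sin(3*u)/10 + 3*exp(-u)*cos(3*u)/10 + C.
The condition gives C = 3*exp(-1)*cos(3)/10 + exp(-1)*sin(3)/10 + 1/2 - (3*exp(-1)*cos(3)/10 + exp(-1)*sin(3)/10) = 1/2.
So G(u) = (5*exp(u) + sin(3*u) + 3*cos(3*u))*exp(-u)/10.
Check: d/du[(5*exp(u) + sin(3*u) + 3*cos(3*u))*exp(-u)/10] = -exp(-u)*sin(3*u) = G'(u).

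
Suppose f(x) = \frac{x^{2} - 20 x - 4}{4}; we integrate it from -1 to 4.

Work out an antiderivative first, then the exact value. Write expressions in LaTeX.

Check any antiderivative F(x) by computing F'(x) and comparing it with f(x).
F(x) = \frac{x \left(x^{2} - 30 x - 12\right)}{12} is an antiderivative of f.
Check: d/dx[\frac{x \left(x^{2} - 30 x - 12\right)}{12}] = \frac{x^{2}}{4} - 5 x - 1, which equals f(x).
F(4) = - \frac{116}{3}; F(-1) = - \frac{19}{12}.
Integral = F(4) - F(-1) = - \frac{445}{12}.

Antiderivative: F(x) = \frac{x \left(x^{2} - 30 x - 12\right)}{12}; value = - \frac{445}{12}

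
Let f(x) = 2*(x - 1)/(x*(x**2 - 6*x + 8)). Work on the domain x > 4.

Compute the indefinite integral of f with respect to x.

F(x) = -log(x)/4 + 3*log(x - 4)/4 - log(x - 2)/2 + C

Factor the denominator (x*(x - 4)*(x - 2)) and decompose: f = -1/(2*(x - 2)) + 3/(4*(x - 4)) - 1/(4*x); each piece integrates to a log, atan, or power term.
Check: d/dx[-log(x)/4 + 3*log(x - 4)/4 - log(x - 2)/2] = (2*x - 2)/(x**3 - 6*x**2 + 8*x), which equals f(x).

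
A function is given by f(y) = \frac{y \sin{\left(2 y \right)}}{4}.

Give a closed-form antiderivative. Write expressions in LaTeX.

An antiderivative is F(y) = - \frac{y \cos{\left(2 y \right)}}{8} + \frac{\sin{\left(2 y \right)}}{16}.

An antiderivative F(y) passes only if d/dy[F] lands on f(y) exactly.
Check: d/dy[- \frac{y \cos{\left(2 y \right)}}{8} + \frac{\sin{\left(2 y \right)}}{16}] = \frac{y \sin{\left(2 y \right)}}{4} = f(y).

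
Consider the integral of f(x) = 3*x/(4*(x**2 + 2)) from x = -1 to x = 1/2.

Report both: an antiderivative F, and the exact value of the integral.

f matches the chain-rule pattern g'(h)*h' with inner function h(x) = x**2 + 2; substituting u = h(x) collapses the integral.
F(x) = 3*log(x**2 + 2)/8 is an antiderivative of f.
Check: d/dx[3*log(x**2 + 2)/8] = 3*x/(4*x**2 + 8), which equals f(x).
F(1/2) = 3*log(9/4)/8; F(-1) = 3*log(3)/8.
Integral = F(1/2) - F(-1) = -3*log(3)/8 + 3*log(9/4)/8.

Antiderivative: F(x) = 3*log(x**2 + 2)/8; value = -3*log(3)/8 + 3*log(9/4)/8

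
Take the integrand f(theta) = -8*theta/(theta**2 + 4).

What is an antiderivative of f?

f matches the chain-rule pattern g'(h)*h' with inner function h(theta) = theta**2/2 + 2; substituting u = h(theta) collapses the integral.
Check: d/dtheta[-4*log(theta**2/2 + 2)] = -8*theta/(theta**2 + 4) = f(theta).

An antiderivative is F(theta) = -4*log(theta**2/2 + 2).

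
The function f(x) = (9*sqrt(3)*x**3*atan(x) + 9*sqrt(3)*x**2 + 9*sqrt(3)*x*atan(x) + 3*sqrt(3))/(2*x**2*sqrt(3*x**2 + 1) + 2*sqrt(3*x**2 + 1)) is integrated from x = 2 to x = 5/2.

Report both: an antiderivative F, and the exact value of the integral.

f has the shape u'v + uv' for u = 9*sqrt(4*x**2 + 4/3)/4 and v = atan(x) — it is the derivative of the product u*v.
F(x) = 3*sqrt(3)*sqrt(3*x**2 + 1)*atan(x)/2 is an antiderivative of f.
Check: d/dx[3*sqrt(3)*sqrt(3*x**2 + 1)*atan(x)/2] = (9*sqrt(3)*x**3*atan(x) + 9*sqrt(3)*x**2 + 9*sqrt(3)*x*atan(x) + 3*sqrt(3))/(2*x**2*sqrt(3*x**2 + 1) + 2*sqrt(3*x**2 + 1)) = f(x).
F(5/2) = 3*sqrt(237)*atan(5/2)/4; F(2) = 3*sqrt(39)*atan(2)/2.
Integral = F(5/2) - F(2) = -3*sqrt(39)*atan(2)/2 + 3*sqrt(237)*atan(5/2)/4.

Antiderivative: F(x) = 3*sqrt(3)*sqrt(3*x**2 + 1)*atan(x)/2; value = -3*sqrt(39)*atan(2)/2 + 3*sqrt(237)*atan(5/2)/4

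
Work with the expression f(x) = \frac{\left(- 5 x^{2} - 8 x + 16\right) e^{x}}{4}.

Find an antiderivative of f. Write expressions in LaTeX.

An antiderivative is F(x) = - \frac{\left(5 x^{2} - 2 x - 14\right) e^{x}}{4}.

f has the shape u'v + uv' for u = - \frac{5 x^{2}}{4} + \frac{x}{2} + \frac{7}{2} and v = e^{x} — it is the derivative of the product u*v.
Check: d/dx[- \frac{\left(5 x^{2} - 2 x - 14\right) e^{x}}{4}] = - \frac{5 x^{2} e^{x}}{4} - 2 x e^{x} + 4 e^{x}, which equals f(x).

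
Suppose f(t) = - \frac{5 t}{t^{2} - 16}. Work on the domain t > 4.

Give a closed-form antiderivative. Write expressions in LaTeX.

Factor the denominator (\left(t - 4\right) \left(t + 4\right)) and decompose: f = - \frac{5}{2 \left(t + 4\right)} - \frac{5}{2 \left(t - 4\right)}; each piece integrates to a log, atan, or power term.
Check: d/dt[- \frac{5 \log{\left(t^{2} - 16 \right)}}{2}] = - \frac{5 t}{t^{2} - 16} = f(t).

An antiderivative is F(t) = - \frac{5 \log{\left(t^{2} - 16 \right)}}{2}.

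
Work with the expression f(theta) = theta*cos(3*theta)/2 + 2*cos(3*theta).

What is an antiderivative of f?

An antiderivative is F(theta) = theta*sin(3*theta)/6 + 2*sin(3*theta)/3 + cos(3*theta)/18.

The integrand splits into summands that can be handled one at a time.
Check: d/dtheta[theta*sin(3*theta)/6 + 2*sin(3*theta)/3 + cos(3*theta)/18] = theta*cos(3*theta)/2 + 2*cos(3*theta) = f(theta).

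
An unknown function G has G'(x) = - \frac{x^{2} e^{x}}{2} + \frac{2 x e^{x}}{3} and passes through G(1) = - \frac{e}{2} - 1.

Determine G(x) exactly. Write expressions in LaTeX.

G'(x) has the shape u'v + uv' for u = - \frac{x^{2}}{2} + \frac{5 x}{3} - \frac{5}{3} and v = e^{x} — it is the derivative of the product u*v.
A general antiderivative is \frac{\left(- 3 x^{2} + 10 x - 10\right) e^{x}}{6} + C.
The condition gives C = - \frac{e}{2} - 1 - (- \frac{e}{2}) = -1.
So G(x) = \frac{\left(- 3 x^{2} + 10 x - 10\right) e^{x}}{6} - 1.
Check: d/dx[\frac{\left(- 3 x^{2} + 10 x - 10\right) e^{x}}{6} - 1] = - \frac{x^{2} e^{x}}{2} + \frac{2 x e^{x}}{3} = G'(x).

G(x) = \frac{\left(- 3 x^{2} + 10 x - 10\right) e^{x}}{6} - 1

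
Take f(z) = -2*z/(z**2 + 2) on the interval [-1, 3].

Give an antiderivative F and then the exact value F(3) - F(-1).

The substitution u = z**2 + 2 works: f is exactly (dF/du)*(du/dz) for that inner function.
F(z) = -log(z**2 + 2) is an antiderivative of f.
Check: d/dz[-log(z**2 + 2)] = -2*z/(z**2 + 2) = f(z).
F(3) = -log(11); F(-1) = -log(3).
Integral = F(3) - F(-1) = -log(11) + log(3).

Antiderivative: F(z) = -log(z**2 + 2); value = -log(11) + log(3)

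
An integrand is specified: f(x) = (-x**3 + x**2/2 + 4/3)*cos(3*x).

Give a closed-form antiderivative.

Any candidate F(x) must reproduce f(x) exactly when differentiated.
Check: d/dx[(-18*x**3*sin(3*x) + 9*x**2*sin(3*x) - 18*x**2*cos(3*x) + 12*x*sin(3*x) + 6*x*cos(3*x) + 22*sin(3*x) + 4*cos(3*x))/54] = -x**3*cos(3*x) + x**2*cos(3*x)/2 + 4*cos(3*x)/3, which equals f(x).

An antiderivative is F(x) = (-18*x**3*sin(3*x) + 9*x**2*sin(3*x) - 18*x**2*cos(3*x) + 12*x*sin(3*x) + 6*x*cos(3*x) + 22*sin(3*x) + 4*cos(3*x))/54.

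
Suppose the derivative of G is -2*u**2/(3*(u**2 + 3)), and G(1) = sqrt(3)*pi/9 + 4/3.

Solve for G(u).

G(u) = -2*u/3 + 2*sqrt(3)*atan(sqrt(3)*u/3)/3 + 2

The proposed G(u) is checked by its d/du: the result must match the given G'(u).
A general antiderivative is -2*u/3 + 2*sqrt(3)*atan(sqrt(3)*u/3)/3 + C.
The condition gives C = sqrt(3)*pi/9 + 4/3 - (-2/3 + sqrt(3)*pi/9) = 2.
So G(u) = -2*u/3 + 2*sqrt(3)*atan(sqrt(3)*u/3)/3 + 2.
Check: d/du[-2*u/3 + 2*sqrt(3)*atan(sqrt(3)*u/3)/3 + 2] = -2*u**2/(3*u**2 + 9), which equals G'(u).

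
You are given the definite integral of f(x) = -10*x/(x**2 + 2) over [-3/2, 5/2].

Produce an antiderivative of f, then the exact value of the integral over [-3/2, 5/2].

Antiderivative: F(x) = -5*log(3*x**2/2 + 3); value = -5*log(99/8) + 5*log(51/8)

The substitution u = 3*x**2/2 + 3 works: f is exactly (dF/du)*(du/dx) for that inner function.
F(x) = -5*log(3*x**2/2 + 3) is an antiderivative of f.
Check: d/dx[-5*log(3*x**2/2 + 3)] = -10*x/(x**2 + 2) = f(x).
F(5/2) = -5*log(99/8); F(-3/2) = -5*log(51/8).
Integral = F(5/2) - F(-3/2) = -5*log(99/8) + 5*log(51/8).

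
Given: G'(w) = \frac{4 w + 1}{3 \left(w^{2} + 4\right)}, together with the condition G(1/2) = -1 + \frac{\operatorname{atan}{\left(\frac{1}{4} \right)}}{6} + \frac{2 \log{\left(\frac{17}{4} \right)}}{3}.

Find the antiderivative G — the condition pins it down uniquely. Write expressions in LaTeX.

G(w) = \frac{4 \log{\left(w^{2} + 4 \right)} + \operatorname{atan}{\left(\frac{w}{2} \right)} - 6}{6}

The proposed G(w) is checked by its d/dw: the result must match the given G'(w).
A general antiderivative is \frac{2 \log{\left(w^{2} + 4 \right)}}{3} + \frac{\operatorname{atan}{\left(\frac{w}{2} \right)}}{6} + C.
The condition gives C = -1 + \frac{\operatorname{atan}{\left(\frac{1}{4} \right)}}{6} + \frac{2 \log{\left(\frac{17}{4} \right)}}{3} - (\frac{\operatorname{atan}{\left(\frac{1}{4} \right)}}{6} + \frac{2 \log{\left(\frac{17}{4} \right)}}{3}) = -1.
So G(w) = \frac{4 \log{\left(w^{2} + 4 \right)} + \operatorname{atan}{\left(\frac{w}{2} \right)} - 6}{6}.
Check: d/dw[\frac{4 \log{\left(w^{2} + 4 \right)} + \operatorname{atan}{\left(\frac{w}{2} \right)} - 6}{6}] = \frac{4 w + 1}{3 w^{2} + 12}, which equals G'(w).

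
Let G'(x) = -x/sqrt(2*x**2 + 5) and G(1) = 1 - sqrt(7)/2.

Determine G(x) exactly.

G'(x) matches the chain-rule pattern g'(h)*h' with inner function h(x) = 2*x**2 + 5; substituting u = h(x) collapses the integral.
A general antiderivative is -sqrt(2*x**2 + 5)/2 + C.
The condition gives C = 1 - sqrt(7)/2 - (-sqrt(7)/2) = 1.
So G(x) = -(sqrt(2*x**2 + 5) - 2)/2.
Check: d/dx[-(sqrt(2*x**2 + 5) - 2)/2] = -x/sqrt(2*x**2 + 5) = G'(x).

G(x) = -(sqrt(2*x**2 + 5) - 2)/2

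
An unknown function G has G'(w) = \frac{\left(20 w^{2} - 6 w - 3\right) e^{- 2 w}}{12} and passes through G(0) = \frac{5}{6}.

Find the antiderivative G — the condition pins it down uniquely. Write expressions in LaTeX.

G'(w) has the shape u'v + uv' for u = - \frac{5 w^{2}}{6} - \frac{7 w}{12} - \frac{1}{6} and v = e^{- 2 w} — it is the derivative of the product u*v.
A general antiderivative is \frac{\left(- 10 w^{2} - 7 w - 2\right) e^{- 2 w}}{12} + C.
The condition gives C = \frac{5}{6} - (- \frac{1}{6}) = 1.
So G(w) = \frac{\left(- 10 w^{2} - 7 w + 12 e^{2 w} - 2\right) e^{- 2 w}}{12}.
Check: d/dw[\frac{\left(- 10 w^{2} - 7 w + 12 e^{2 w} - 2\right) e^{- 2 w}}{12}] = \frac{\left(20 w^{2} - 6 w - 3\right) e^{- 2 w}}{12} = G'(w).

G(w) = \frac{\left(- 10 w^{2} - 7 w + 12 e^{2 w} - 2\right) e^{- 2 w}}{12}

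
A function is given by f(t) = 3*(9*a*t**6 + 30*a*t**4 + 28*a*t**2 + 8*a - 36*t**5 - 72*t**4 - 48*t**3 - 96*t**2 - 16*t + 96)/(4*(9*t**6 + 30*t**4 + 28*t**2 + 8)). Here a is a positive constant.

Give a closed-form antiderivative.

Check any antiderivative F(t) by computing F'(t) and comparing it with f(t).
Check: d/dt[3*(a*t*(3*t**2 + 2) + 24*t - 2*(3*t**2 + 2)*log(3*t**2/2 + 3))/(4*(3*t**2 + 2))] = (27*a*t**6 + 90*a*t**4 + 84*a*t**2 + 24*a - 108*t**5 - 216*t**4 - 144*t**3 - 288*t**2 - 48*t + 288)/(36*t**6 + 120*t**4 + 112*t**2 + 32), which equals f(t).

An antiderivative is F(t) = 3*(a*t*(3*t**2 + 2) + 24*t - 2*(3*t**2 + 2)*log(3*t**2/2 + 3))/(4*(3*t**2 + 2)).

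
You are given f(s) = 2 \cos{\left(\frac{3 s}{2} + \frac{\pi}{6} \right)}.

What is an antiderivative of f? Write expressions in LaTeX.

An antiderivative F(s) passes only if d/ds[F] lands on f(s) exactly.
Check: d/ds[\frac{4 \sin{\left(\frac{3 s}{2} + \frac{\pi}{6} \right)}}{3}] = 2 \cos{\left(\frac{3 s}{2} + \frac{\pi}{6} \right)} = f(s).

An antiderivative is F(s) = \frac{4 \sin{\left(\frac{3 s}{2} + \frac{\pi}{6} \right)}}{3}.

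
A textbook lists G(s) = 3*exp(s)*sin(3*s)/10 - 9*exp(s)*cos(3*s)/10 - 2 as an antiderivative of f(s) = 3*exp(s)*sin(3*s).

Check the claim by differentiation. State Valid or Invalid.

d/ds[G] = 3*exp(s)*sin(3*s)
This equals f(s) exactly, so the claim holds.

Valid: G'(s) = f(s).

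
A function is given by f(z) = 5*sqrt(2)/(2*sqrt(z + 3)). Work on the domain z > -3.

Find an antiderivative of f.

An antiderivative is F(z) = 5*sqrt(2*z + 6).

A first test for any F(z): its z-derivative must equal f(z) identically.
Check: d/dz[5*sqrt(2*z + 6)] = 5*sqrt(2)/(2*sqrt(z + 3)) = f(z).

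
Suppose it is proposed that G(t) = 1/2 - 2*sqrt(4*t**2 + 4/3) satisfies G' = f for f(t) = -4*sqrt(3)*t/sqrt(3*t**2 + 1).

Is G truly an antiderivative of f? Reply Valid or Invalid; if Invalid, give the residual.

d/dt[G] = -4*sqrt(3)*t/sqrt(3*t**2 + 1)
This equals f(t) exactly, so the claim holds.

Valid - differentiating G returns exactly f.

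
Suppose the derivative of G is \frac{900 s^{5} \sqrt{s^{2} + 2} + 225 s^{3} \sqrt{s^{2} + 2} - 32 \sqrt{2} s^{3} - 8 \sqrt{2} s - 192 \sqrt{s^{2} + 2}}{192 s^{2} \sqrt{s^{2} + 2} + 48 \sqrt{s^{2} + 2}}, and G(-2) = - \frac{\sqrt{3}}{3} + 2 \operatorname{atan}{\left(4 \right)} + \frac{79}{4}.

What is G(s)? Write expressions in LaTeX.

Any candidate G(s) must reproduce the stated G'(s) exactly.
A general antiderivative is \frac{75 s^{4}}{64} - \frac{\sqrt{\frac{s^{2}}{2} + 1}}{3} - 2 \operatorname{atan}{\left(2 s \right)} + C.
The condition gives C = - \frac{\sqrt{3}}{3} + 2 \operatorname{atan}{\left(4 \right)} + \frac{79}{4} - (- \frac{\sqrt{3}}{3} + 2 \operatorname{atan}{\left(4 \right)} + \frac{75}{4}) = 1.
So G(s) = \frac{225 s^{4} - 32 \sqrt{2} \sqrt{s^{2} + 2} - 384 \operatorname{atan}{\left(2 s \right)} + 192}{192}.
Check: d/ds[\frac{225 s^{4} - 32 \sqrt{2} \sqrt{s^{2} + 2} - 384 \operatorname{atan}{\left(2 s \right)} + 192}{192}] = \frac{900 s^{5} \sqrt{s^{2} + 2} + 225 s^{3} \sqrt{s^{2} + 2} - 32 \sqrt{2} s^{3} - 8 \sqrt{2} s - 192 \sqrt{s^{2} + 2}}{192 s^{2} \sqrt{s^{2} + 2} + 48 \sqrt{s^{2} + 2}} = G'(s).

G(s) = \frac{225 s^{4} - 32 \sqrt{2} \sqrt{s^{2} + 2} - 384 \operatorname{atan}{\left(2 s \right)} + 192}{192}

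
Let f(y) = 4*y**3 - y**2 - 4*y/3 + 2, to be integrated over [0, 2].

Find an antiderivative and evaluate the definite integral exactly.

The integrand splits into summands that can be handled one at a time.
F(y) = y**4 - y**3/3 - 2*y**2/3 + 2*y is an antiderivative of f.
Check: d/dy[y**4 - y**3/3 - 2*y**2/3 + 2*y] = 4*y**3 - y**2 - 4*y/3 + 2 = f(y).
F(2) = 44/3; F(0) = 0.
Integral = F(2) - F(0) = 44/3.

Antiderivative: F(y) = y**4 - y**3/3 - 2*y**2/3 + 2*y; value = 44/3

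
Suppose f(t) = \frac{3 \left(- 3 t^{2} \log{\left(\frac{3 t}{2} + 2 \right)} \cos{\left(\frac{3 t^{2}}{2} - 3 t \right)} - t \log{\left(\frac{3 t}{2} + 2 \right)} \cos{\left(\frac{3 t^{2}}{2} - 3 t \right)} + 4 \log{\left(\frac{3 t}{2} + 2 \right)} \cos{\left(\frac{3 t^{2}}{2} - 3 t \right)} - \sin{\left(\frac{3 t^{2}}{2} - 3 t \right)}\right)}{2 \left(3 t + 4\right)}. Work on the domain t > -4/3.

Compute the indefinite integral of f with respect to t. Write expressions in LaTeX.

Recognize the product-rule pattern: f = u'v + uv' with u = - \frac{\log{\left(\frac{3 t}{2} + 2 \right)}}{2}, v = \sin{\left(\frac{3 t^{2}}{2} - 3 t \right)}, so integration by parts undoes it.
Check: d/dt[- \frac{\log{\left(\frac{3 t}{2} + 2 \right)} \sin{\left(\frac{3 t^{2}}{2} - 3 t \right)}}{2}] = \frac{- 9 t^{2} \log{\left(\frac{3 t}{2} + 2 \right)} \cos{\left(\frac{3 t^{2}}{2} - 3 t \right)} - 3 t \log{\left(\frac{3 t}{2} + 2 \right)} \cos{\left(\frac{3 t^{2}}{2} - 3 t \right)} + 12 \log{\left(\frac{3 t}{2} + 2 \right)} \cos{\left(\frac{3 t^{2}}{2} - 3 t \right)} - 3 \sin{\left(\frac{3 t^{2}}{2} - 3 t \right)}}{6 t + 8}, which equals f(t).

F(t) = - \frac{\log{\left(\frac{3 t}{2} + 2 \right)} \sin{\left(\frac{3 t^{2}}{2} - 3 t \right)}}{2} + C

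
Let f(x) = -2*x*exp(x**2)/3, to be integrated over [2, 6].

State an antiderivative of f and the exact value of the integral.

Antiderivative: F(x) = -exp(x**2)/3; value = -exp(36)/3 + exp(4)/3

Recover f(x) by differentiating a candidate F(x); any mismatch rules it out.
F(x) = -exp(x**2)/3 is an antiderivative of f.
Check: d/dx[-exp(x**2)/3] = -2*x*exp(x**2)/3 = f(x).
F(6) = -exp(36)/3; F(2) = -exp(4)/3.
Integral = F(6) - F(2) = -exp(36)/3 + exp(4)/3.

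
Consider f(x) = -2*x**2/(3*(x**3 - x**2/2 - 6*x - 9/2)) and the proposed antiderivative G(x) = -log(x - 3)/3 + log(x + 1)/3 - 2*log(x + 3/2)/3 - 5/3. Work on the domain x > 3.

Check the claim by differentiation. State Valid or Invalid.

d/dx[G] = -4*x**2/(6*x**3 - 3*x**2 - 36*x - 27)
This equals f(x) exactly, so the claim holds.

Valid - the claim checks out under differentiation.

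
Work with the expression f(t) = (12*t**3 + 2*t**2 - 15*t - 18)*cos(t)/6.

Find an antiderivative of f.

Check any antiderivative F(t) by computing F'(t) and comparing it with f(t).
Check: d/dt[(12*t**3*sin(t) + 2*t**2*sin(t) + 36*t**2*cos(t) - 87*t*sin(t) + 4*t*cos(t) - 22*sin(t) - 87*cos(t))/6] = 2*t**3*cos(t) + t**2*cos(t)/3 - 5*t*cos(t)/2 - 3*cos(t), which equals f(t).

An antiderivative is F(t) = (12*t**3*sin(t) + 2*t**2*sin(t) + 36*t**2*cos(t) - 87*t*sin(t) + 4*t*cos(t) - 22*sin(t) - 87*cos(t))/6.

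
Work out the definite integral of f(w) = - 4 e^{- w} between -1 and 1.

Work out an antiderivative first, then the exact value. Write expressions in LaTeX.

Antiderivative: F(w) = 4 e^{- w}; value = - 4 e + \frac{4}{e}

Since d/dw undoes antidifferentiation here, F'(w) = f(w) is required of F(w).
F(w) = 4 e^{- w} is an antiderivative of f.
Check: d/dw[4 e^{- w}] = - 4 e^{- w} = f(w).
F(1) = \frac{4}{e}; F(-1) = 4 e.
Integral = F(1) - F(-1) = - 4 e + \frac{4}{e}.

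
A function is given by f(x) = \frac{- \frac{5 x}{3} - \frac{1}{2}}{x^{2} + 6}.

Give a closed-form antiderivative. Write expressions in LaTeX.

An antiderivative is F(x) = - \frac{5 \log{\left(x^{2} + 6 \right)}}{6} - \frac{\sqrt{6} \operatorname{atan}{\left(\frac{\sqrt{6} x}{6} \right)}}{12}.

Whatever form F(x) takes, F'(x) = f(x) is non-negotiable.
Check: d/dx[- \frac{5 \log{\left(x^{2} + 6 \right)}}{6} - \frac{\sqrt{6} \operatorname{atan}{\left(\frac{\sqrt{6} x}{6} \right)}}{12}] = \frac{- 10 x - 3}{6 x^{2} + 36}, which equals f(x).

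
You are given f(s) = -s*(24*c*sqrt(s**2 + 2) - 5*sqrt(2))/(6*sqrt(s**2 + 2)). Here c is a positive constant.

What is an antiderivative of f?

An antiderivative is F(s) = (-12*c*s**2 + 5*sqrt(2)*sqrt(s**2 + 2))/6.

Since d/ds undoes antidifferentiation here, F'(s) = f(s) is required of F(s).
Check: d/ds[(-12*c*s**2 + 5*sqrt(2)*sqrt(s**2 + 2))/6] = (-24*c*s*sqrt(s**2 + 2) + 5*sqrt(2)*s)/(6*sqrt(s**2 + 2)), which equals f(s).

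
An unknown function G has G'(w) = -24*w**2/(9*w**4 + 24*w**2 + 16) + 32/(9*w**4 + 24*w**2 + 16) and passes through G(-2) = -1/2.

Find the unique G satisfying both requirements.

Recognize the product-rule pattern: G'(w) = u'v + uv' with u = 4*w, v = 1/(3*w**2/2 + 2), so integration by parts undoes it.
A general antiderivative is 4*w/(3*w**2/2 + 2) + C.
The condition gives C = -1/2 - (-1) = 1/2.
So G(w) = 4*w/(3*w**2/2 + 2) + 1/2.
Check: d/dw[4*w/(3*w**2/2 + 2) + 1/2] = (32 - 24*w**2)/(9*w**4 + 24*w**2 + 16), which equals G'(w).

G(w) = 4*w/(3*w**2/2 + 2) + 1/2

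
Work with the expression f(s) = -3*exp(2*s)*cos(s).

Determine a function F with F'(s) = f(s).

An antiderivative is F(s) = -3*exp(2*s)*sin(s)/5 - 6*exp(2*s)*cos(s)/5.

Check any antiderivative F(s) by computing F'(s) and comparing it with f(s).
Check: d/ds[-3*exp(2*s)*sin(s)/5 - 6*exp(2*s)*cos(s)/5] = -3*exp(2*s)*cos(s) = f(s).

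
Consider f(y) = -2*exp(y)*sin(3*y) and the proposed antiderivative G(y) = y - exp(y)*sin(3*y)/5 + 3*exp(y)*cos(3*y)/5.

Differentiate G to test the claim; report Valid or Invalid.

Invalid: d/dy[G] - f = 1, which is not 0.

d/dy[G] = -2*exp(y)*sin(3*y) + 1
d/dy[G] - f(y) = 1 != 0.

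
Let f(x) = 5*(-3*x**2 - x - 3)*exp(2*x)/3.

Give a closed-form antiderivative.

An antiderivative is F(x) = 5*(-3*x**2 + 2*x - 4)*exp(2*x)/6.

Recognize the product-rule pattern: f = u'v + uv' with u = -5*x**2/2 + 5*x/3 - 10/3, v = exp(2*x), so integration by parts undoes it.
Check: d/dx[5*(-3*x**2 + 2*x - 4)*exp(2*x)/6] = -5*x**2*exp(2*x) - 5*x*exp(2*x)/3 - 5*exp(2*x), which equals f(x).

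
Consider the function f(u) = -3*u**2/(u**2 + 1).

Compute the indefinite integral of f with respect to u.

Whatever form F(u) takes, F'(u) = f(u) is non-negotiable.
Check: d/du[-3*u + 3*atan(u)] = -3*u**2/(u**2 + 1) = f(u).

F(u) = -3*u + 3*atan(u) + C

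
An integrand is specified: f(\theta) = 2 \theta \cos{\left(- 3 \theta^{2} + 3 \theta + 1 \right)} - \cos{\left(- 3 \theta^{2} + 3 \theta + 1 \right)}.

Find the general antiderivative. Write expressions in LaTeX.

F(\theta) = - \frac{\sin{\left(- 3 \theta^{2} + 3 \theta + 1 \right)}}{3} + C

f matches the chain-rule pattern g'(h)*h' with inner function h(\theta) = - 3 \theta^{2} + 3 \theta + 1; substituting u = h(\theta) collapses the integral.
Check: d/d\theta[- \frac{\sin{\left(- 3 \theta^{2} + 3 \theta + 1 \right)}}{3}] = 2 \theta \cos{\left(- 3 \theta^{2} + 3 \theta + 1 \right)} - \cos{\left(- 3 \theta^{2} + 3 \theta + 1 \right)} = f(\theta).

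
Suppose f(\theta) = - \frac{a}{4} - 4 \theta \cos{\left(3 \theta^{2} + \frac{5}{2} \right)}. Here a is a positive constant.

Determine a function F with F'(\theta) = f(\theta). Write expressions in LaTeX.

Check any antiderivative F(\theta) by computing F'(\theta) and comparing it with f(\theta).
Check: d/d\theta[- \frac{a \theta}{4} - \frac{2 \sin{\left(3 \theta^{2} + \frac{5}{2} \right)}}{3}] = - \frac{a}{4} - 4 \theta \cos{\left(3 \theta^{2} + \frac{5}{2} \right)} = f(\theta).

An antiderivative is F(\theta) = - \frac{a \theta}{4} - \frac{2 \sin{\left(3 \theta^{2} + \frac{5}{2} \right)}}{3}.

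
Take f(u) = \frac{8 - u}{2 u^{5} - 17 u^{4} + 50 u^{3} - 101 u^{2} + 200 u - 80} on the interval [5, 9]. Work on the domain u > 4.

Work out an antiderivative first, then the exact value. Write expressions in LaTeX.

Antiderivative: F(u) = - \frac{11 \log{\left(u - 4 \right)}}{441} + \frac{20 \log{\left(u - \frac{1}{2} \right)}}{343} - \frac{103 \log{\left(u^{2} + 5 \right)}}{6174} + \frac{134 \sqrt{5} \operatorname{atan}{\left(\frac{\sqrt{5} u}{5} \right)}}{15435} - \frac{4}{147 u - 588}; value = - \frac{20 \log{\left(\frac{9}{2} \right)}}{343} - \frac{103 \log{\left(86 \right)}}{6174} - \frac{11 \log{\left(5 \right)}}{441} - \frac{134 \sqrt{5} \operatorname{atan}{\left(\sqrt{5} \right)}}{15435} + \frac{16}{735} + \frac{134 \sqrt{5} \operatorname{atan}{\left(\frac{9 \sqrt{5}}{5} \right)}}{15435} + \frac{103 \log{\left(30 \right)}}{6174} + \frac{20 \log{\left(\frac{17}{2} \right)}}{343}

The denominator factors as \left(u - 4\right)^{2} \left(2 u - 1\right) \left(u^{2} + 5\right); partial fractions split f into directly integrable pieces: - \frac{103 u - 134}{3087 \left(u^{2} + 5\right)} + \frac{40}{343 \left(2 u - 1\right)} - \frac{11}{441 \left(u - 4\right)} + \frac{4}{147 \left(u - 4\right)^{2}}.
F(u) = - \frac{11 \log{\left(u - 4 \right)}}{441} + \frac{20 \log{\left(u - \frac{1}{2} \right)}}{343} - \frac{103 \log{\left(u^{2} + 5 \right)}}{6174} + \frac{134 \sqrt{5} \operatorname{atan}{\left(\frac{\sqrt{5} u}{5} \right)}}{15435} - \frac{4}{147 u - 588} is an antiderivative of f.
Check: d/du[- \frac{11 \log{\left(u - 4 \right)}}{441} + \frac{20 \log{\left(u - \frac{1}{2} \right)}}{343} - \frac{103 \log{\left(u^{2} + 5 \right)}}{6174} + \frac{134 \sqrt{5} \operatorname{atan}{\left(\frac{\sqrt{5} u}{5} \right)}}{15435} - \frac{4}{147 u - 588}] = \frac{8 - u}{2 u^{5} - 17 u^{4} + 50 u^{3} - 101 u^{2} + 200 u - 80} = f(u).
F(9) = - \frac{103 \log{\left(86 \right)}}{6174} - \frac{11 \log{\left(5 \right)}}{441} - \frac{4}{735} + \frac{134 \sqrt{5} \operatorname{atan}{\left(\frac{9 \sqrt{5}}{5} \right)}}{15435} + \frac{20 \log{\left(\frac{17}{2} \right)}}{343}; F(5) = - \frac{103 \log{\left(30 \right)}}{6174} - \frac{4}{147} + \frac{134 \sqrt{5} \operatorname{atan}{\left(\sqrt{5} \right)}}{15435} + \frac{20 \log{\left(\frac{9}{2} \right)}}{343}.
Integral = F(9) - F(5) = - \frac{20 \log{\left(\frac{9}{2} \right)}}{343} - \frac{103 \log{\left(86 \right)}}{6174} - \frac{11 \log{\left(5 \right)}}{441} - \frac{134 \sqrt{5} \operatorname{atan}{\left(\sqrt{5} \right)}}{15435} + \frac{16}{735} + \frac{134 \sqrt{5} \operatorname{atan}{\left(\frac{9 \sqrt{5}}{5} \right)}}{15435} + \frac{103 \log{\left(30 \right)}}{6174} + \frac{20 \log{\left(\frac{17}{2} \right)}}{343}.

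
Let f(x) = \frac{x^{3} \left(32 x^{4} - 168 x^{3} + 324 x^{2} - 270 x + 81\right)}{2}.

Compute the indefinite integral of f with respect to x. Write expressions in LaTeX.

F(x) = 2 \left(x^{2} - \frac{3 x}{2}\right)^{4} + C

The substitution u = x^{2} - \frac{3 x}{2} works: f is exactly (dF/du)*(du/dx) for that inner function.
Check: d/dx[2 \left(x^{2} - \frac{3 x}{2}\right)^{4}] = 16 x^{7} - 84 x^{6} + 162 x^{5} - 135 x^{4} + \frac{81 x^{3}}{2}, which equals f(x).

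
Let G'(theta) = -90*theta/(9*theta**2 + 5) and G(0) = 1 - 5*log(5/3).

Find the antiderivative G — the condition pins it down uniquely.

The substitution u = 3*theta**2 + 5/3 works: G'(theta) is exactly (dG/du)*(du/dtheta) for that inner function.
A general antiderivative is -5*log(3*theta**2 + 5/3) + C.
The condition gives C = 1 - 5*log(5/3) - (-5*log(5/3)) = 1.
So G(theta) = 1 - 5*log(3*theta**2 + 5/3).
Check: d/dtheta[1 - 5*log(3*theta**2 + 5/3)] = -90*theta/(9*theta**2 + 5) = G'(theta).

G(theta) = 1 - 5*log(3*theta**2 + 5/3)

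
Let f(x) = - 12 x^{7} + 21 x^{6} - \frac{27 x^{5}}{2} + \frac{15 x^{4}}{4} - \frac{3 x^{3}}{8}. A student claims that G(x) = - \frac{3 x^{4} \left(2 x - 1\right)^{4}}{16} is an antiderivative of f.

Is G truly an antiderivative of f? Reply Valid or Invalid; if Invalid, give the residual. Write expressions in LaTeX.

Invalid: d/dx[G] - f = - 12 x^{7} + 21 x^{6} - \frac{27 x^{5}}{2} + \frac{15 x^{4}}{4} - \frac{3 x^{3}}{8}, which is not 0.

d/dx[G] = - 24 x^{7} + 42 x^{6} - 27 x^{5} + \frac{15 x^{4}}{2} - \frac{3 x^{3}}{4}
d/dx[G] - f(x) = - 12 x^{7} + 21 x^{6} - \frac{27 x^{5}}{2} + \frac{15 x^{4}}{4} - \frac{3 x^{3}}{8} != 0.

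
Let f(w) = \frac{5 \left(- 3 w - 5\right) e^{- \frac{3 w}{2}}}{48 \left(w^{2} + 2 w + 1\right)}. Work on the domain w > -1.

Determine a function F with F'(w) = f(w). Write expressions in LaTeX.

f has the shape u'v + uv' for u = \frac{5}{8 \left(3 w + 3\right)} and v = e^{- \frac{3 w}{2}} — it is the derivative of the product u*v.
Check: d/dw[\frac{5}{24 w e^{\frac{3 w}{2}} + 24 e^{\frac{3 w}{2}}}] = \frac{- 15 w - 25}{48 w^{2} e^{\frac{3 w}{2}} + 96 w e^{\frac{3 w}{2}} + 48 e^{\frac{3 w}{2}}}, which equals f(w).

An antiderivative is F(w) = \frac{5}{24 w e^{\frac{3 w}{2}} + 24 e^{\frac{3 w}{2}}}.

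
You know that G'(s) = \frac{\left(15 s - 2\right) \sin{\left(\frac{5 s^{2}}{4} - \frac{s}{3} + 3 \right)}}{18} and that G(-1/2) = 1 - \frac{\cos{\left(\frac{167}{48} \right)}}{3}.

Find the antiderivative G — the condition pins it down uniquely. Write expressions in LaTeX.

The substitution u = \frac{5 s^{2}}{4} - \frac{s}{3} + 3 works: G'(s) is exactly (dG/du)*(du/ds) for that inner function.
A general antiderivative is - \frac{\cos{\left(\frac{5 s^{2}}{4} - \frac{s}{3} + 3 \right)}}{3} + C.
The condition gives C = 1 - \frac{\cos{\left(\frac{167}{48} \right)}}{3} - (- \frac{\cos{\left(\frac{167}{48} \right)}}{3}) = 1.
So G(s) = 1 - \frac{\cos{\left(\frac{5 s^{2}}{4} - \frac{s}{3} + 3 \right)}}{3}.
Check: d/ds[1 - \frac{\cos{\left(\frac{5 s^{2}}{4} - \frac{s}{3} + 3 \right)}}{3}] = \frac{5 s \sin{\left(\frac{5 s^{2}}{4} - \frac{s}{3} + 3 \right)}}{6} - \frac{\sin{\left(\frac{5 s^{2}}{4} - \frac{s}{3} + 3 \right)}}{9}, which equals G'(s).

G(s) = 1 - \frac{\cos{\left(\frac{5 s^{2}}{4} - \frac{s}{3} + 3 \right)}}{3}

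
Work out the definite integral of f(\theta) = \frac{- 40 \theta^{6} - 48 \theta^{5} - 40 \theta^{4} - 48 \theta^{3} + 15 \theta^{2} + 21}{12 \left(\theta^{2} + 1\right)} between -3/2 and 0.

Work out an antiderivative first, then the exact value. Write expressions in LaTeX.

Recover f(\theta) by differentiating a candidate F(\theta); any mismatch rules it out.
F(\theta) = \frac{- 8 \theta^{5} - 12 \theta^{4} + 15 \theta + 6 \operatorname{atan}{\left(\theta \right)} + 20}{12} is an antiderivative of f.
Check: d/d\theta[\frac{- 8 \theta^{5} - 12 \theta^{4} + 15 \theta + 6 \operatorname{atan}{\left(\theta \right)} + 20}{12}] = \frac{- 40 \theta^{6} - 48 \theta^{5} - 40 \theta^{4} - 48 \theta^{3} + 15 \theta^{2} + 21}{12 \theta^{2} + 12}, which equals f(\theta).
F(0) = \frac{5}{3}; F(-3/2) = - \frac{\operatorname{atan}{\left(\frac{3}{2} \right)}}{2} - \frac{5}{24}.
Integral = F(0) - F(-3/2) = \frac{\operatorname{atan}{\left(\frac{3}{2} \right)}}{2} + \frac{15}{8}.

Antiderivative: F(\theta) = \frac{- 8 \theta^{5} - 12 \theta^{4} + 15 \theta + 6 \operatorname{atan}{\left(\theta \right)} + 20}{12}; value = \frac{\operatorname{atan}{\left(\frac{3}{2} \right)}}{2} + \frac{15}{8}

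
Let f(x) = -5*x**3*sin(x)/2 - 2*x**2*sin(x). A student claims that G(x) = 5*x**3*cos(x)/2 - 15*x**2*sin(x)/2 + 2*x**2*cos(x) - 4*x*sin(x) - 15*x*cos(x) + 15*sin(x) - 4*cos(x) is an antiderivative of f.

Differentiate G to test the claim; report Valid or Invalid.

Valid - the claim checks out under differentiation.

d/dx[G] = -5*x**3*sin(x)/2 - 2*x**2*sin(x)
This equals f(x) exactly, so the claim holds.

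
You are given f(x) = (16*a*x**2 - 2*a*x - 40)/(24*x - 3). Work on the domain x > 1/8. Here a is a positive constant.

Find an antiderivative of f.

A candidate is checked by its d/dx: the result must match f(x).
Check: d/dx[(a*x**2 - 5*log(4*x - 1/2))/3] = (16*a*x**2 - 2*a*x - 40)/(24*x - 3) = f(x).

An antiderivative is F(x) = (a*x**2 - 5*log(4*x - 1/2))/3.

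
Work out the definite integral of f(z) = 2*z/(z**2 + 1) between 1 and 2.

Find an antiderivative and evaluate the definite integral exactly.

f matches the chain-rule pattern g'(h)*h' with inner function h(z) = z**2 + 1; substituting u = h(z) collapses the integral.
F(z) = log(z**2 + 1) is an antiderivative of f.
Check: d/dz[log(z**2 + 1)] = 2*z/(z**2 + 1) = f(z).
F(2) = log(5); F(1) = log(2).
Integral = F(2) - F(1) = -log(2) + log(5).

Antiderivative: F(z) = log(z**2 + 1); value = -log(2) + log(5)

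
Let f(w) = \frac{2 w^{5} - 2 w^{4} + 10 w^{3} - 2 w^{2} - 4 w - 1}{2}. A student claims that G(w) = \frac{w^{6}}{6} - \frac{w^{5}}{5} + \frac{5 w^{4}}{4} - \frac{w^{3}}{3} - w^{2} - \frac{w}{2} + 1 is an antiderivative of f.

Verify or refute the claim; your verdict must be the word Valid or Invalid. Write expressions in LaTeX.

d/dw[G] = w^{5} - w^{4} + 5 w^{3} - w^{2} - 2 w - \frac{1}{2}
This equals f(w) exactly, so the claim holds.

Valid - differentiating G returns exactly f.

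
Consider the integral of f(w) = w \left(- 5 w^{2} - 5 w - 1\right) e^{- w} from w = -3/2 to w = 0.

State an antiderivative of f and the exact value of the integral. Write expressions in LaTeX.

Antiderivative: F(w) = \left(5 w^{3} + 20 w^{2} + 41 w + 41\right) e^{- w}; value = 41 - \frac{61 e^{\frac{3}{2}}}{8}

Recognize the product-rule pattern: f = u'v + uv' with u = 5 w^{3} + 20 w^{2} + 41 w + 41, v = e^{- w}, so integration by parts undoes it.
F(w) = \left(5 w^{3} + 20 w^{2} + 41 w + 41\right) e^{- w} is an antiderivative of f.
Check: d/dw[\left(5 w^{3} + 20 w^{2} + 41 w + 41\right) e^{- w}] = \left(- 5 w^{3} - 5 w^{2} - w\right) e^{- w}, which equals f(w).
F(0) = 41; F(-3/2) = \frac{61 e^{\frac{3}{2}}}{8}.
Integral = F(0) - F(-3/2) = 41 - \frac{61 e^{\frac{3}{2}}}{8}.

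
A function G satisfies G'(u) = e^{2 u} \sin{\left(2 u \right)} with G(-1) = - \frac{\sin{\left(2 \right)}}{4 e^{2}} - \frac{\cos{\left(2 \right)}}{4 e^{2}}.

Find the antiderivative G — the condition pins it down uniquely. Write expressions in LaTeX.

G(u) = - \frac{\left(- \sin{\left(2 u \right)} + \cos{\left(2 u \right)}\right) e^{2 u}}{4}

Whatever form G(u) takes, its d/du must return the stated G'(u).
A general antiderivative is \frac{e^{2 u} \sin{\left(2 u \right)}}{4} - \frac{e^{2 u} \cos{\left(2 u \right)}}{4} + C.
The condition gives C = - \frac{\sin{\left(2 \right)}}{4 e^{2}} - \frac{\cos{\left(2 \right)}}{4 e^{2}} - (- \frac{\sin{\left(2 \right)}}{4 e^{2}} - \frac{\cos{\left(2 \right)}}{4 e^{2}}) = 0.
So G(u) = - \frac{\left(- \sin{\left(2 u \right)} + \cos{\left(2 u \right)}\right) e^{2 u}}{4}.
Check: d/du[- \frac{\left(- \sin{\left(2 u \right)} + \cos{\left(2 u \right)}\right) e^{2 u}}{4}] = e^{2 u} \sin{\left(2 u \right)} = G'(u).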